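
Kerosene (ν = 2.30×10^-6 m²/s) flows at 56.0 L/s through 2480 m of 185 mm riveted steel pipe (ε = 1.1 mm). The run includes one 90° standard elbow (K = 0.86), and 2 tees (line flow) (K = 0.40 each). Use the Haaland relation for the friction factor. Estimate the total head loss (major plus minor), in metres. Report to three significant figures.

V = 4Q/(πD²) = 2.083 m/s; V²/2g = 0.2212 m
Re = 1.68×10^5, ε/D = 0.00595 → f = 0.03255 (Haaland)
Major: h_f = f(L/D)·V²/2g = 0.03255·13405·0.2212 = 96.53 m
Minor: ΣK = 1.66; h_m = ΣK·V²/2g = 0.3672 m
Total H_L = 96.53 + 0.3672 = 96.89 m

H_L ≈ 96.9 m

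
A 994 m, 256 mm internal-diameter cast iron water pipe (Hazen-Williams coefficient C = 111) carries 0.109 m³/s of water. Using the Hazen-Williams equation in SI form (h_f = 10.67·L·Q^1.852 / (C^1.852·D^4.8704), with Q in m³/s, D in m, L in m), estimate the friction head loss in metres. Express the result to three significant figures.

h_f ≈ 21.7 m

h_f = 10.67·994·0.109^1.852 / (111^1.852·0.256^4.8704) = 21.73 m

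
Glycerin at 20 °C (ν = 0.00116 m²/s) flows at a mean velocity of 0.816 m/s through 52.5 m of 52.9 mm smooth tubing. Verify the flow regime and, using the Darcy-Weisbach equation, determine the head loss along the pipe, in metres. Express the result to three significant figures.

h_f ≈ 57.9 m

Re = VD/ν = 0.816·0.05290/0.00116 = 37.2 → laminar (Re < 2300)
f = 64/Re = 1.720
h_f = f(L/D)V²/(2g) = 1.720·(52.5/0.05290)·0.816²/(2·9.81) = 57.93 m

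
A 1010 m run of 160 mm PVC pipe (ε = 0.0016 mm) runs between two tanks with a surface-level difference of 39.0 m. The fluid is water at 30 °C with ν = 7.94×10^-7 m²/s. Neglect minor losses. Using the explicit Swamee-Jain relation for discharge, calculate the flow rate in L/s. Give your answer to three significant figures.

Q ≈ 61.8 L/s

Swamee-Jain (Type II): Q = -0.965·√(gD⁵h_f/L)·ln[ε/(3.7D) + √(3.17ν²L/(gD³h_f))]
√(gD⁵h_f/L) = √(9.81·0.160⁵·39.0/1010) = 0.006302
ε/(3.7D) = 2.70×10^-6; √(3.17ν²L/(gD³h_f)) = 3.59×10^-5
Q = -0.965·0.006302·ln(3.859×10^-5) = 0.06181 m³/s
Check: V = 3.07 m/s, Re = 6.19×10^5, f = 0.01279, h_f = 38.9 m ≈ 39.0 m ✓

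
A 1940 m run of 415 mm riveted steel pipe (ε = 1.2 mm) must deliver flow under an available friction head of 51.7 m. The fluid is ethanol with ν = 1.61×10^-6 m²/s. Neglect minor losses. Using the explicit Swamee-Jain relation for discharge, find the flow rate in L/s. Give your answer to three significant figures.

Swamee-Jain (Type II): Q = -0.965·√(gD⁵h_f/L)·ln[ε/(3.7D) + √(3.17ν²L/(gD³h_f))]
√(gD⁵h_f/L) = √(9.81·0.415⁵·51.7/1940) = 0.05673
ε/(3.7D) = 7.82×10^-4; √(3.17ν²L/(gD³h_f)) = 2.10×10^-5
Q = -0.965·0.05673·ln(8.025×10^-4) = 0.3902 m³/s
Check: V = 2.88 m/s, Re = 7.44×10^5, f = 0.02617, h_f = 51.9 m ≈ 51.7 m ✓

Q ≈ 390 L/s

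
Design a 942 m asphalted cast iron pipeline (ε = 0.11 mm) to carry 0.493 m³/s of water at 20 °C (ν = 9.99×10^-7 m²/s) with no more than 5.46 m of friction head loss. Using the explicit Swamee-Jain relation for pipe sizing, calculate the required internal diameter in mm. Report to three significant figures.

Swamee-Jain (Type III): D = 0.66·[ε^1.25·(LQ²/(gh_f))^4.75 + ν·Q^9.4·(L/(gh_f))^5.2]^0.04
LQ²/(gh_f) = 4.274; L/(gh_f) = 17.59
Term 1 = ε^1.25·(…)^4.75 = 0.0112; Term 2 = ν·Q^9.4·(…)^5.2 = 0.00387
D = 0.66·(0.0112 + 0.00387)^0.04 = 0.5580 m = 558 mm
Check: V = 2.02 m/s, Re = 1.13×10^6, f = 0.01464, h_f = 5.12 m ≈ 5.46 m ✓

D ≈ 558 mm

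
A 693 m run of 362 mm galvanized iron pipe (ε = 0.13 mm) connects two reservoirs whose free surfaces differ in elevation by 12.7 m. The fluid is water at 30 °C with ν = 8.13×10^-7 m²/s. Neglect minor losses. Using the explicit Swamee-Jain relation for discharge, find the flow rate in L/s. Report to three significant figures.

Q ≈ 293 L/s

Swamee-Jain (Type II): Q = -0.965·√(gD⁵h_f/L)·ln[ε/(3.7D) + √(3.17ν²L/(gD³h_f))]
√(gD⁵h_f/L) = √(9.81·0.362⁵·12.7/693) = 0.03343
ε/(3.7D) = 9.71×10^-5; √(3.17ν²L/(gD³h_f)) = 1.57×10^-5
Q = -0.965·0.03343·ln(1.127×10^-4) = 0.2933 m³/s
Check: V = 2.85 m/s, Re = 1.27×10^6, f = 0.01613, h_f = 12.8 m ≈ 12.7 m ✓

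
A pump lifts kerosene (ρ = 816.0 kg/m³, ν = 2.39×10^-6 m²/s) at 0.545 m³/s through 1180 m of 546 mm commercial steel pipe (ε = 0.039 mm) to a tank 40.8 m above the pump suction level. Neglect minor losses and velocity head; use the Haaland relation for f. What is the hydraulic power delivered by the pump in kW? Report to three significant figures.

V = 4Q/(πD²) = 2.328 m/s; Re = 5.32×10^5; ε/D = 7.14×10^-5; f = 0.01382
h_f = f(L/D)V²/2g = 8.250 m
Total head H = z + h_f = 40.8 + 8.250 = 49.05 m
P_hyd = ρgQH = 816.0·9.81·0.545·49.05 = 214.0 kW

P_hyd ≈ 214 kW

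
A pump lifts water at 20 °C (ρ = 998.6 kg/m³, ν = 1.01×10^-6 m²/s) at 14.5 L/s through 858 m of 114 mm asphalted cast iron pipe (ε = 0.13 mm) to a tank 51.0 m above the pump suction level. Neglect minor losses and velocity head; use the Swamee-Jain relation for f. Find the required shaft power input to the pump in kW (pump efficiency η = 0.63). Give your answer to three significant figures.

P_shaft ≈ 15.3 kW

V = 4Q/(πD²) = 1.421 m/s; Re = 1.60×10^5; ε/D = 0.00114; f = 0.02202
h_f = f(L/D)V²/2g = 17.04 m
Total head H = z + h_f = 51.0 + 17.04 = 68.04 m
P_hyd = ρgQH = 998.6·9.81·0.0145·68.04 = 9.665 kW
P_shaft = P_hyd/η = 9.665/0.63 = 15.34 kW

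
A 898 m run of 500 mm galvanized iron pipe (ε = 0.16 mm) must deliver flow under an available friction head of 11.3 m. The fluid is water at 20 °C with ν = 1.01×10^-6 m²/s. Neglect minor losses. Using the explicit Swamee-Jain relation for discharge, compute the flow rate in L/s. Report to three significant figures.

Q ≈ 551 L/s

Swamee-Jain (Type II): Q = -0.965·√(gD⁵h_f/L)·ln[ε/(3.7D) + √(3.17ν²L/(gD³h_f))]
√(gD⁵h_f/L) = √(9.81·0.500⁵·11.3/898) = 0.06211
ε/(3.7D) = 8.65×10^-5; √(3.17ν²L/(gD³h_f)) = 1.45×10^-5
Q = -0.965·0.06211·ln(1.010×10^-4) = 0.5515 m³/s
Check: V = 2.81 m/s, Re = 1.39×10^6, f = 0.01574, h_f = 11.4 m ≈ 11.3 m ✓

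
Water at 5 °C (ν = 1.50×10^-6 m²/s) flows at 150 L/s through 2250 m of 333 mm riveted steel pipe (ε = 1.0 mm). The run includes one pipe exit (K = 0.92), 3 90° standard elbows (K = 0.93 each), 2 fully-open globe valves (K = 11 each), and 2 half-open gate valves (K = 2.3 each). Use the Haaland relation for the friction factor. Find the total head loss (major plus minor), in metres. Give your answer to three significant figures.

H_L ≈ 31.7 m

V = 4Q/(πD²) = 1.722 m/s; V²/2g = 0.1512 m
Re = 3.82×10^5, ε/D = 0.00300 → f = 0.02654 (Haaland)
Major: h_f = f(L/D)·V²/2g = 0.02654·6757·0.1512 = 27.12 m
Minor: ΣK = 30.3; h_m = ΣK·V²/2g = 4.583 m
Total H_L = 27.12 + 4.583 = 31.70 m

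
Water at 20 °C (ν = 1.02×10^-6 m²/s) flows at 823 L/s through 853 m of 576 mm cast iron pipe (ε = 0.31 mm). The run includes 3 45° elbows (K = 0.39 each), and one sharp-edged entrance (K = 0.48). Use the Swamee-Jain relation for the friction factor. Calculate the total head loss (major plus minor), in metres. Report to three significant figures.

H_L ≈ 13.9 m

V = 4Q/(πD²) = 3.158 m/s; V²/2g = 0.5084 m
Re = 1.78×10^6, ε/D = 5.38×10^-4 → f = 0.01733 (Swamee-Jain)
Major: h_f = f(L/D)·V²/2g = 0.01733·1481·0.5084 = 13.05 m
Minor: ΣK = 1.65; h_m = ΣK·V²/2g = 0.8389 m
Total H_L = 13.05 + 0.8389 = 13.88 m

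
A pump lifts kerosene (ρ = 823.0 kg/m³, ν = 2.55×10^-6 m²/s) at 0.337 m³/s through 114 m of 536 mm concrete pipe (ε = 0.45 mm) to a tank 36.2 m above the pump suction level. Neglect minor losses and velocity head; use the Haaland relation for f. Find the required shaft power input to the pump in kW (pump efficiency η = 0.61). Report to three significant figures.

P_shaft ≈ 164 kW

V = 4Q/(πD²) = 1.494 m/s; Re = 3.14×10^5; ε/D = 8.40×10^-4; f = 0.01978
h_f = f(L/D)V²/2g = 0.4783 m
Total head H = z + h_f = 36.2 + 0.4783 = 36.68 m
P_hyd = ρgQH = 823.0·9.81·0.337·36.68 = 99.79 kW
P_shaft = P_hyd/η = 99.79/0.61 = 163.6 kW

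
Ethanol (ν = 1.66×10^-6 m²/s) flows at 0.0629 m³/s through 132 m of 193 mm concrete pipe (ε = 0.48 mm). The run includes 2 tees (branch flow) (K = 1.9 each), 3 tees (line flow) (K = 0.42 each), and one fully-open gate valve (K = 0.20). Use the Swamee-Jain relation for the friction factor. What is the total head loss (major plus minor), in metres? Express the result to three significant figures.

V = 4Q/(πD²) = 2.150 m/s; V²/2g = 0.2356 m
Re = 2.50×10^5, ε/D = 0.00249 → f = 0.02562 (Swamee-Jain)
Major: h_f = f(L/D)·V²/2g = 0.02562·683.9·0.2356 = 4.128 m
Minor: ΣK = 5.26; h_m = ΣK·V²/2g = 1.239 m
Total H_L = 4.128 + 1.239 = 5.367 m

H_L ≈ 5.37 m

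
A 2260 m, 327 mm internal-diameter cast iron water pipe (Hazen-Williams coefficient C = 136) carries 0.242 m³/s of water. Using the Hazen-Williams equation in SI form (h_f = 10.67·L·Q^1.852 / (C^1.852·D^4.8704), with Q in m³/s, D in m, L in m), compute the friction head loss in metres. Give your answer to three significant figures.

h_f = 10.67·2260·0.242^1.852 / (136^1.852·0.327^4.8704) = 45.10 m

h_f ≈ 45.1 m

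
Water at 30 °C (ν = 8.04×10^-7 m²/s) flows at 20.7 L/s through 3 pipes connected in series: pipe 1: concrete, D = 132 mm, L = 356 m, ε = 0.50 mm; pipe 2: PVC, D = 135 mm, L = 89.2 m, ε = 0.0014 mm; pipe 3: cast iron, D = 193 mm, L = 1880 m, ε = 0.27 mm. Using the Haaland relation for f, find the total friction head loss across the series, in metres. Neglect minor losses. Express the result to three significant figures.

H ≈ 15.6 m

Pipe 1: V = 1.513 m/s, Re = 2.48×10^5, ε/D = 0.00379, f = 0.02844, h_1 = f(L/D)V²/2g = 8.945 m
Pipe 2: V = 1.446 m/s, Re = 2.43×10^5, ε/D = 1.04×10^-5, f = 0.01500, h_2 = f(L/D)V²/2g = 1.056 m
Pipe 3: V = 0.7076 m/s, Re = 1.70×10^5, ε/D = 0.00140, f = 0.02255, h_3 = f(L/D)V²/2g = 5.604 m
Series → Q common, losses add: H = Σh = 15.61 m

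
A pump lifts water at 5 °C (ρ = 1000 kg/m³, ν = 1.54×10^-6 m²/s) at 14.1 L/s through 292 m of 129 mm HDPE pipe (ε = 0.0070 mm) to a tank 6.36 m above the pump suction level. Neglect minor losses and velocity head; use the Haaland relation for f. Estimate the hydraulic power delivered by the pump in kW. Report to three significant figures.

V = 4Q/(πD²) = 1.079 m/s; Re = 9.04×10^4; ε/D = 5.43×10^-5; f = 0.01842
h_f = f(L/D)V²/2g = 2.473 m
Total head H = z + h_f = 6.36 + 2.473 = 8.833 m
P_hyd = ρgQH = 1000·9.81·0.0141·8.833 = 1.222 kW

P_hyd ≈ 1.22 kW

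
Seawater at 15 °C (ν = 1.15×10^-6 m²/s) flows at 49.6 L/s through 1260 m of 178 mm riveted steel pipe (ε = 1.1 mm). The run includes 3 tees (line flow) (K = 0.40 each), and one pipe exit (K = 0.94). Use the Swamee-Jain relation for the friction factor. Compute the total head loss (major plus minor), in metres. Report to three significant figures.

H_L ≈ 47.5 m

V = 4Q/(πD²) = 1.993 m/s; V²/2g = 0.2025 m
Re = 3.09×10^5, ε/D = 0.00618 → f = 0.03281 (Swamee-Jain)
Major: h_f = f(L/D)·V²/2g = 0.03281·7079·0.2025 = 47.03 m
Minor: ΣK = 2.14; h_m = ΣK·V²/2g = 0.4333 m
Total H_L = 47.03 + 0.4333 = 47.46 m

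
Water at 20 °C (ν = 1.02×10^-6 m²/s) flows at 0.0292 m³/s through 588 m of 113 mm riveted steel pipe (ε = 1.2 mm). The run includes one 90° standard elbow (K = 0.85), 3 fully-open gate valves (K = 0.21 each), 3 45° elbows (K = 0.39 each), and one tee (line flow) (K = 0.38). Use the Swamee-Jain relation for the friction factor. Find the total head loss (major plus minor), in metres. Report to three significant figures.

H_L ≈ 88.9 m

V = 4Q/(πD²) = 2.912 m/s; V²/2g = 0.4321 m
Re = 3.23×10^5, ε/D = 0.0106 → f = 0.03898 (Swamee-Jain)
Major: h_f = f(L/D)·V²/2g = 0.03898·5204·0.4321 = 87.63 m
Minor: ΣK = 3.03; h_m = ΣK·V²/2g = 1.309 m
Total H_L = 87.63 + 1.309 = 88.94 m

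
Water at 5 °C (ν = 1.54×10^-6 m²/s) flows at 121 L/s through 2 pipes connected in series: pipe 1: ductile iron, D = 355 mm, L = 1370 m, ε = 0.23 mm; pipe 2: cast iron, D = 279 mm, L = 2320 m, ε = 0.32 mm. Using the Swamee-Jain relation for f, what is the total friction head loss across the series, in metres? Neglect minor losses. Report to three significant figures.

Pipe 1: V = 1.222 m/s, Re = 2.82×10^5, ε/D = 6.48×10^-4, f = 0.01920, h_1 = f(L/D)V²/2g = 5.645 m
Pipe 2: V = 1.979 m/s, Re = 3.59×10^5, ε/D = 0.00115, f = 0.02119, h_2 = f(L/D)V²/2g = 35.18 m
Series → Q common, losses add: H = Σh = 40.83 m

H ≈ 40.8 m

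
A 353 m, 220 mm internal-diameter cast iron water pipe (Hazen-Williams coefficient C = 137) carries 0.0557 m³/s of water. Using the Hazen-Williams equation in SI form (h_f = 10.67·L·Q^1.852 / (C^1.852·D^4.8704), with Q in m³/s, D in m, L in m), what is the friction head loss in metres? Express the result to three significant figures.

h_f ≈ 3.15 m

h_f = 10.67·353·0.0557^1.852 / (137^1.852·0.220^4.8704) = 3.153 m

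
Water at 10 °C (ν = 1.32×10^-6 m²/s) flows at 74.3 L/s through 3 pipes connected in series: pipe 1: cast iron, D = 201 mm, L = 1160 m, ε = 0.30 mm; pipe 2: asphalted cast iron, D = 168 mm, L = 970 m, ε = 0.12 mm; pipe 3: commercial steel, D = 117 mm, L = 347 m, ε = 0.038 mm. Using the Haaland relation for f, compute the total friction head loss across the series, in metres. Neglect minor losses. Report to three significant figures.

H ≈ 215 m

Pipe 1: V = 2.342 m/s, Re = 3.57×10^5, ε/D = 0.00149, f = 0.02229, h_1 = f(L/D)V²/2g = 35.95 m
Pipe 2: V = 3.352 m/s, Re = 4.27×10^5, ε/D = 7.14×10^-4, f = 0.01892, h_2 = f(L/D)V²/2g = 62.57 m
Pipe 3: V = 6.911 m/s, Re = 6.13×10^5, ε/D = 3.25×10^-4, f = 0.01616, h_3 = f(L/D)V²/2g = 116.7 m
Series → Q common, losses add: H = Σh = 215.2 m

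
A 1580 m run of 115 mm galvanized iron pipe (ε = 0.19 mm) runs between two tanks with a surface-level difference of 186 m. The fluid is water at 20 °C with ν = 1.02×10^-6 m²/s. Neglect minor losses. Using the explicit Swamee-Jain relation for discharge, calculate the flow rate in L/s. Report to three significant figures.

Swamee-Jain (Type II): Q = -0.965·√(gD⁵h_f/L)·ln[ε/(3.7D) + √(3.17ν²L/(gD³h_f))]
√(gD⁵h_f/L) = √(9.81·0.115⁵·186/1580) = 0.004820
ε/(3.7D) = 4.47×10^-4; √(3.17ν²L/(gD³h_f)) = 4.33×10^-5
Q = -0.965·0.004820·ln(4.899×10^-4) = 0.03545 m³/s
Check: V = 3.41 m/s, Re = 3.85×10^5, f = 0.02295, h_f = 187 m ≈ 186 m ✓

Q ≈ 35.4 L/s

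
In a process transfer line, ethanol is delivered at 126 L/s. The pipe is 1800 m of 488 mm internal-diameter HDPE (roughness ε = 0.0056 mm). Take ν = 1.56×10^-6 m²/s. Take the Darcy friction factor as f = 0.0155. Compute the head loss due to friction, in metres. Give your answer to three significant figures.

V = 4Q/(πD²) = 4·0.126/(π·0.488²) = 0.6737 m/s
h_f = f(L/D)V²/(2g) = 0.01550·(1800/0.488)·0.6737²/(2·9.81) = 1.322 m

h_f ≈ 1.32 m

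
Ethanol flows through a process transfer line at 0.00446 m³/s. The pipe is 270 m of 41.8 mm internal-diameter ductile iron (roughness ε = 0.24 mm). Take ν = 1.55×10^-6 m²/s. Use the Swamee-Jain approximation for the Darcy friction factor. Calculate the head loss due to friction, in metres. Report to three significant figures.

h_f ≈ 115 m

V = 4Q/(πD²) = 4·0.00446/(π·0.0418²) = 3.250 m/s
Re = VD/ν = 3.250·0.0418/1.55×10^-6 = 8.76×10^4 → turbulent
ε/D = 0.24/41.8 = 0.00574
Swamee-Jain: f = 0.03293
h_f = f(L/D)V²/(2g) = 0.03293·(270/0.0418)·3.250²/(2·9.81) = 114.5 m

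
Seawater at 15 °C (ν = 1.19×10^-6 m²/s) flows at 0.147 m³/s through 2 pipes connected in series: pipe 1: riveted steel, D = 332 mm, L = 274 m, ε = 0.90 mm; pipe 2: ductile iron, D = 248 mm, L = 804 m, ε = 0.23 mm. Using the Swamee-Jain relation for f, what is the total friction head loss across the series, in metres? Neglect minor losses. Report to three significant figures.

H ≈ 33.6 m

Pipe 1: V = 1.698 m/s, Re = 4.74×10^5, ε/D = 0.00271, f = 0.02586, h_1 = f(L/D)V²/2g = 3.136 m
Pipe 2: V = 3.043 m/s, Re = 6.34×10^5, ε/D = 9.27×10^-4, f = 0.01989, h_2 = f(L/D)V²/2g = 30.44 m
Series → Q common, losses add: H = Σh = 33.58 m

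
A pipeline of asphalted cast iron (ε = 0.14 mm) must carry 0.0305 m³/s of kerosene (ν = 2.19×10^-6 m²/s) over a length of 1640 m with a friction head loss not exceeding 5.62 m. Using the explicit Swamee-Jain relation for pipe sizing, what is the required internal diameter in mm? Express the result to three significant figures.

D ≈ 220 mm

Swamee-Jain (Type III): D = 0.66·[ε^1.25·(LQ²/(gh_f))^4.75 + ν·Q^9.4·(L/(gh_f))^5.2]^0.04
LQ²/(gh_f) = 0.02767; L/(gh_f) = 29.75
Term 1 = ε^1.25·(…)^4.75 = 6.06×10^-13; Term 2 = ν·Q^9.4·(…)^5.2 = 5.69×10^-13
D = 0.66·(6.06×10^-13 + 5.69×10^-13)^0.04 = 0.2200 m = 220 mm
Check: V = 0.803 m/s, Re = 8.06×10^4, f = 0.02155, h_f = 5.28 m ≈ 5.62 m ✓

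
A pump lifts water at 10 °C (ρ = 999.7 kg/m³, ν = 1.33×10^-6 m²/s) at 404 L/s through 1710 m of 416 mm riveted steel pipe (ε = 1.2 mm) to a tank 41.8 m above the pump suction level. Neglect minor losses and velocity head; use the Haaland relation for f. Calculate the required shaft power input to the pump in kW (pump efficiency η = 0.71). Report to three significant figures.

V = 4Q/(πD²) = 2.972 m/s; Re = 9.30×10^5; ε/D = 0.00288; f = 0.02607
h_f = f(L/D)V²/2g = 48.25 m
Total head H = z + h_f = 41.8 + 48.25 = 90.05 m
P_hyd = ρgQH = 999.7·9.81·0.404·90.05 = 356.8 kW
P_shaft = P_hyd/η = 356.8/0.71 = 502.5 kW

P_shaft ≈ 503 kW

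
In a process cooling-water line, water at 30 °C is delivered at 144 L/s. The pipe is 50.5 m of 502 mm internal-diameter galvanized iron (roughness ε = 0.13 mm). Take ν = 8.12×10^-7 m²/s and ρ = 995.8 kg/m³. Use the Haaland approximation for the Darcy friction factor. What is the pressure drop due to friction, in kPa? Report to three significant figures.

V = 4Q/(πD²) = 4·0.144/(π·0.502²) = 0.7276 m/s
Re = VD/ν = 0.7276·0.502/8.12×10^-7 = 4.50×10^5 → turbulent
ε/D = 0.13/502 = 2.59×10^-4
Haaland: f = 0.01594
h_f = f(L/D)V²/(2g) = 0.01594·(50.5/0.502)·0.7276²/(2·9.81) = 0.04326 m
Δp = ρg·h_f = 995.8·9.81·0.04326 = 0.4226 kPa

Δp ≈ 0.423 kPa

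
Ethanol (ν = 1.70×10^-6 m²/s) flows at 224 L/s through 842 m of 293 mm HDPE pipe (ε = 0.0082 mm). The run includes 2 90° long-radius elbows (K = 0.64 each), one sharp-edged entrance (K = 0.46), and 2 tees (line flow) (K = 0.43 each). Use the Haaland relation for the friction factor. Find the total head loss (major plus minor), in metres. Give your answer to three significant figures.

H_L ≈ 22.7 m

V = 4Q/(πD²) = 3.322 m/s; V²/2g = 0.5625 m
Re = 5.73×10^5, ε/D = 2.80×10^-5 → f = 0.01312 (Haaland)
Major: h_f = f(L/D)·V²/2g = 0.01312·2874·0.5625 = 21.21 m
Minor: ΣK = 2.60; h_m = ΣK·V²/2g = 1.463 m
Total H_L = 21.21 + 1.463 = 22.67 m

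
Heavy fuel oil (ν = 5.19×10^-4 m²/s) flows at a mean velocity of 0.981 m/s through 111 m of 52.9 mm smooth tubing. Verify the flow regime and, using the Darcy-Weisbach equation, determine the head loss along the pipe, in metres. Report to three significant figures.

Re = VD/ν = 0.981·0.05290/5.19×10^-4 = 100.0 → laminar (Re < 2300)
f = 64/Re = 0.6401
h_f = f(L/D)V²/(2g) = 0.6401·(111/0.05290)·0.981²/(2·9.81) = 65.88 m

h_f ≈ 65.9 m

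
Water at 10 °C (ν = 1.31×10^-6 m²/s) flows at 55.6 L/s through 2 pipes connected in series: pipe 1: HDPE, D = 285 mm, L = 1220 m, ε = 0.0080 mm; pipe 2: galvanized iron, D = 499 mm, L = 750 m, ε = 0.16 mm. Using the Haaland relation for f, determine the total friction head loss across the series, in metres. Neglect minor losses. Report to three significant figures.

Pipe 1: V = 0.8716 m/s, Re = 1.90×10^5, ε/D = 2.81×10^-5, f = 0.01583, h_1 = f(L/D)V²/2g = 2.624 m
Pipe 2: V = 0.2843 m/s, Re = 1.08×10^5, ε/D = 3.21×10^-4, f = 0.01906, h_2 = f(L/D)V²/2g = 0.1180 m
Series → Q common, losses add: H = Σh = 2.742 m

H ≈ 2.74 m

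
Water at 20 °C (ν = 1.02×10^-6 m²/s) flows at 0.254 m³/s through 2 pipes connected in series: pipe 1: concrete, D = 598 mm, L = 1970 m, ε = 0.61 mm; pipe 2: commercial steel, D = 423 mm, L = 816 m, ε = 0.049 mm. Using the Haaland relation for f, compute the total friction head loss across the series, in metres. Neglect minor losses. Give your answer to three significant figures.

Pipe 1: V = 0.9044 m/s, Re = 5.30×10^5, ε/D = 0.00102, f = 0.02026, h_1 = f(L/D)V²/2g = 2.782 m
Pipe 2: V = 1.807 m/s, Re = 7.50×10^5, ε/D = 1.16×10^-4, f = 0.01387, h_2 = f(L/D)V²/2g = 4.457 m
Series → Q common, losses add: H = Σh = 7.238 m

H ≈ 7.24 m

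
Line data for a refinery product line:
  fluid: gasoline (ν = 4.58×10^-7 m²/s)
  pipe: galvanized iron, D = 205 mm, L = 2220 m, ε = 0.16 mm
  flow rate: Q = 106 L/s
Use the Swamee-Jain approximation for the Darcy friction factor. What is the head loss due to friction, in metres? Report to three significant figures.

V = 4Q/(πD²) = 4·0.106/(π·0.205²) = 3.212 m/s
Re = VD/ν = 3.212·0.205/4.58×10^-7 = 1.44×10^6 → turbulent
ε/D = 0.16/205 = 7.80×10^-4
Swamee-Jain: f = 0.01884
h_f = f(L/D)V²/(2g) = 0.01884·(2220/0.205)·3.212²/(2·9.81) = 107.2 m

h_f ≈ 107 m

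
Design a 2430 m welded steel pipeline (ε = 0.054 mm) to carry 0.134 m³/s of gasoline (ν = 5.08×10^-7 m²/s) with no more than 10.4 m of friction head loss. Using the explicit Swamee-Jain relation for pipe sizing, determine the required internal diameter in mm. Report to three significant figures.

D ≈ 350 mm

Swamee-Jain (Type III): D = 0.66·[ε^1.25·(LQ²/(gh_f))^4.75 + ν·Q^9.4·(L/(gh_f))^5.2]^0.04
LQ²/(gh_f) = 0.4277; L/(gh_f) = 23.82
Term 1 = ε^1.25·(…)^4.75 = 8.19×10^-8; Term 2 = ν·Q^9.4·(…)^5.2 = 4.58×10^-8
D = 0.66·(8.19×10^-8 + 4.58×10^-8)^0.04 = 0.3498 m = 350 mm
Check: V = 1.39 m/s, Re = 9.60×10^5, f = 0.01428, h_f = 9.83 m ≈ 10.4 m ✓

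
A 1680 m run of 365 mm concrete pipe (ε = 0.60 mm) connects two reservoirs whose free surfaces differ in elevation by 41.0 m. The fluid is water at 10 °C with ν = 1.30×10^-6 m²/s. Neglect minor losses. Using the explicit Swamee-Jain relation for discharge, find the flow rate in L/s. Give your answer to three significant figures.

Swamee-Jain (Type II): Q = -0.965·√(gD⁵h_f/L)·ln[ε/(3.7D) + √(3.17ν²L/(gD³h_f))]
√(gD⁵h_f/L) = √(9.81·0.365⁵·41.0/1680) = 0.03938
ε/(3.7D) = 4.44×10^-4; √(3.17ν²L/(gD³h_f)) = 2.15×10^-5
Q = -0.965·0.03938·ln(4.657×10^-4) = 0.2916 m³/s
Check: V = 2.79 m/s, Re = 7.82×10^5, f = 0.02261, h_f = 41.2 m ≈ 41.0 m ✓

Q ≈ 292 L/s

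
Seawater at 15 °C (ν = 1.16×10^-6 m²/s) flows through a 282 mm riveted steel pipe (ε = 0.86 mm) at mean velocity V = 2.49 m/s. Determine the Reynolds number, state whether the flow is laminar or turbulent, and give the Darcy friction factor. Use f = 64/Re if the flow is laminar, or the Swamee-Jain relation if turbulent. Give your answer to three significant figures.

Re = VD/ν = 2.490·0.282/1.16×10^-6 = 6.05×10^5
Re > 4000 → turbulent; ε/D = 0.00305
Swamee-Jain: f = 0.02660

Re ≈ 6.05×10^5; turbulent; f ≈ 0.0266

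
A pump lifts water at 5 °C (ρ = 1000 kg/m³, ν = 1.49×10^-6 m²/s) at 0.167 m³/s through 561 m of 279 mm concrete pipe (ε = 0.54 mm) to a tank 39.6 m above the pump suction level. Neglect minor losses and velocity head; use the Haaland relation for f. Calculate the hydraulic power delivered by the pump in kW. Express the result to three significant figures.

V = 4Q/(πD²) = 2.732 m/s; Re = 5.11×10^5; ε/D = 0.00194; f = 0.02359
h_f = f(L/D)V²/2g = 18.04 m
Total head H = z + h_f = 39.6 + 18.04 = 57.64 m
P_hyd = ρgQH = 1000·9.81·0.167·57.64 = 94.42 kW

P_hyd ≈ 94.4 kW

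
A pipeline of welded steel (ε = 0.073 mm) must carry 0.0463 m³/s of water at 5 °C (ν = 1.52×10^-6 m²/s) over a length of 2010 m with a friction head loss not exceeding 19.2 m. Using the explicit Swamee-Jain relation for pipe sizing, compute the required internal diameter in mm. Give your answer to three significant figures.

D ≈ 205 mm

Swamee-Jain (Type III): D = 0.66·[ε^1.25·(LQ²/(gh_f))^4.75 + ν·Q^9.4·(L/(gh_f))^5.2]^0.04
LQ²/(gh_f) = 0.02288; L/(gh_f) = 10.67
Term 1 = ε^1.25·(…)^4.75 = 1.09×10^-13; Term 2 = ν·Q^9.4·(…)^5.2 = 9.66×10^-14
D = 0.66·(1.09×10^-13 + 9.66×10^-14)^0.04 = 0.2051 m = 205 mm
Check: V = 1.40 m/s, Re = 1.89×10^5, f = 0.01824, h_f = 17.9 m ≈ 19.2 m ✓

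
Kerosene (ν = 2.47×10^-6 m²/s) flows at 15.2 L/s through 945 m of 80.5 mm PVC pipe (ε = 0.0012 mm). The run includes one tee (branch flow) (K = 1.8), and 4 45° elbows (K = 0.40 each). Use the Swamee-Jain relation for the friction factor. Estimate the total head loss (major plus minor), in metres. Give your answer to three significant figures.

V = 4Q/(πD²) = 2.986 m/s; V²/2g = 0.4546 m
Re = 9.73×10^4, ε/D = 1.49×10^-5 → f = 0.01805 (Swamee-Jain)
Major: h_f = f(L/D)·V²/2g = 0.01805·11739·0.4546 = 96.35 m
Minor: ΣK = 3.40; h_m = ΣK·V²/2g = 1.546 m
Total H_L = 96.35 + 1.546 = 97.89 m

H_L ≈ 97.9 m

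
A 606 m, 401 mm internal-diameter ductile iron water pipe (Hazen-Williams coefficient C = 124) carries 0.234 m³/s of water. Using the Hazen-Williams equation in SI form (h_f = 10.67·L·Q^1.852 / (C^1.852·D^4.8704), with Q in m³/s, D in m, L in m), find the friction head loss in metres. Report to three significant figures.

h_f ≈ 4.99 m

h_f = 10.67·606·0.234^1.852 / (124^1.852·0.401^4.8704) = 4.992 m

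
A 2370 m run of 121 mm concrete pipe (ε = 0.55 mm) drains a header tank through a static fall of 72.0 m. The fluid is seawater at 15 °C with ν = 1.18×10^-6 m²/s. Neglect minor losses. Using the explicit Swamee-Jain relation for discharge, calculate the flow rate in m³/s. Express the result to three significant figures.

Swamee-Jain (Type II): Q = -0.965·√(gD⁵h_f/L)·ln[ε/(3.7D) + √(3.17ν²L/(gD³h_f))]
√(gD⁵h_f/L) = √(9.81·0.121⁵·72.0/2370) = 0.002780
ε/(3.7D) = 0.00123; √(3.17ν²L/(gD³h_f)) = 9.14×10^-5
Q = -0.965·0.002780·ln(0.001320) = 0.01779 m³/s
Check: V = 1.55 m/s, Re = 1.59×10^5, f = 0.03035, h_f = 72.5 m ≈ 72.0 m ✓

Q ≈ 0.0178 m³/s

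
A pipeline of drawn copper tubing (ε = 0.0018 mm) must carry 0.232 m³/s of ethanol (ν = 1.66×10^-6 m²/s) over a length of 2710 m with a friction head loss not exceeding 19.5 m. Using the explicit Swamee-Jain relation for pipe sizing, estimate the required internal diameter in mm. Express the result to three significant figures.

D ≈ 389 mm

Swamee-Jain (Type III): D = 0.66·[ε^1.25·(LQ²/(gh_f))^4.75 + ν·Q^9.4·(L/(gh_f))^5.2]^0.04
LQ²/(gh_f) = 0.7625; L/(gh_f) = 14.17
Term 1 = ε^1.25·(…)^4.75 = 1.82×10^-8; Term 2 = ν·Q^9.4·(…)^5.2 = 1.75×10^-6
D = 0.66·(1.82×10^-8 + 1.75×10^-6)^0.04 = 0.3885 m = 389 mm
Check: V = 1.96 m/s, Re = 4.58×10^5, f = 0.01337, h_f = 18.2 m ≈ 19.5 m ✓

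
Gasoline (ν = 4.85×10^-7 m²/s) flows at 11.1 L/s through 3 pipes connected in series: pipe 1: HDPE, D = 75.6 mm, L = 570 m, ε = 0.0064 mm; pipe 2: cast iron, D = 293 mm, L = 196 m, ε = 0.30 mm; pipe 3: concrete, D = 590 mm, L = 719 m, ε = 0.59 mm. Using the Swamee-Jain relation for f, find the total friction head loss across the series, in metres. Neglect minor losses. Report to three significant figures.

Pipe 1: V = 2.473 m/s, Re = 3.85×10^5, ε/D = 8.47×10^-5, f = 0.01477, h_1 = f(L/D)V²/2g = 34.70 m
Pipe 2: V = 0.1646 m/s, Re = 9.95×10^4, ε/D = 0.00102, f = 0.02244, h_2 = f(L/D)V²/2g = 0.02073 m
Pipe 3: V = 0.04060 m/s, Re = 4.94×10^4, ε/D = 0.00100, f = 0.02422, h_3 = f(L/D)V²/2g = 0.002480 m
Series → Q common, losses add: H = Σh = 34.72 m

H ≈ 34.7 m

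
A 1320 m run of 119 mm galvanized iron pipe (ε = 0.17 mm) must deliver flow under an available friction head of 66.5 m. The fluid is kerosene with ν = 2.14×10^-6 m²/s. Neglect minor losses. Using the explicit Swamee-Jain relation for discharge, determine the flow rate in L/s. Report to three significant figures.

Swamee-Jain (Type II): Q = -0.965·√(gD⁵h_f/L)·ln[ε/(3.7D) + √(3.17ν²L/(gD³h_f))]
√(gD⁵h_f/L) = √(9.81·0.119⁵·66.5/1320) = 0.003434
ε/(3.7D) = 3.86×10^-4; √(3.17ν²L/(gD³h_f)) = 1.32×10^-4
Q = -0.965·0.003434·ln(5.181×10^-4) = 0.02507 m³/s
Check: V = 2.25 m/s, Re = 1.25×10^5, f = 0.02335, h_f = 67.1 m ≈ 66.5 m ✓

Q ≈ 25.1 L/s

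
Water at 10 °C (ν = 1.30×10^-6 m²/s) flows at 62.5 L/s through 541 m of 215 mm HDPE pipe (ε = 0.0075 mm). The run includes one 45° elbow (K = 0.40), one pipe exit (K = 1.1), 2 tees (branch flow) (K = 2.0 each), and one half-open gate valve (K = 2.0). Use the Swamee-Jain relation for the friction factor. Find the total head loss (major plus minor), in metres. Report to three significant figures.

V = 4Q/(πD²) = 1.722 m/s; V²/2g = 0.1511 m
Re = 2.85×10^5, ε/D = 3.49×10^-5 → f = 0.01490 (Swamee-Jain)
Major: h_f = f(L/D)·V²/2g = 0.01490·2516·0.1511 = 5.664 m
Minor: ΣK = 7.50; h_m = ΣK·V²/2g = 1.133 m
Total H_L = 5.664 + 1.133 = 6.797 m

H_L ≈ 6.80 m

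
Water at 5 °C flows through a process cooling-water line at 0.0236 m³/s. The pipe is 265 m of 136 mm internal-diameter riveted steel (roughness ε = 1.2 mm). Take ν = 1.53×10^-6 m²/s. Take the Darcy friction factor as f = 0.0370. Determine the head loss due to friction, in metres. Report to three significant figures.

V = 4Q/(πD²) = 4·0.0236/(π·0.136²) = 1.625 m/s
h_f = f(L/D)V²/(2g) = 0.03700·(265/0.136)·1.625²/(2·9.81) = 9.698 m

h_f ≈ 9.70 m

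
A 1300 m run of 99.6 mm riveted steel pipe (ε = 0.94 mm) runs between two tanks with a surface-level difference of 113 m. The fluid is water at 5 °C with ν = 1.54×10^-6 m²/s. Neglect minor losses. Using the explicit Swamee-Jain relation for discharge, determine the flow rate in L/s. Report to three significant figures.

Swamee-Jain (Type II): Q = -0.965·√(gD⁵h_f/L)·ln[ε/(3.7D) + √(3.17ν²L/(gD³h_f))]
√(gD⁵h_f/L) = √(9.81·0.0996⁵·113/1300) = 0.002891
ε/(3.7D) = 0.00255; √(3.17ν²L/(gD³h_f)) = 9.45×10^-5
Q = -0.965·0.002891·ln(0.002645) = 0.01656 m³/s
Check: V = 2.13 m/s, Re = 1.37×10^5, f = 0.03783, h_f = 114 m ≈ 113 m ✓

Q ≈ 16.6 L/s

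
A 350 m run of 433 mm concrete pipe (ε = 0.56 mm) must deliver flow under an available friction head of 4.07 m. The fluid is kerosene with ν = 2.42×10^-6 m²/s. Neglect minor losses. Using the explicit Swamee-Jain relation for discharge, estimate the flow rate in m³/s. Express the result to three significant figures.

Q ≈ 0.315 m³/s

Swamee-Jain (Type II): Q = -0.965·√(gD⁵h_f/L)·ln[ε/(3.7D) + √(3.17ν²L/(gD³h_f))]
√(gD⁵h_f/L) = √(9.81·0.433⁵·4.07/350) = 0.04167
ε/(3.7D) = 3.50×10^-4; √(3.17ν²L/(gD³h_f)) = 4.48×10^-5
Q = -0.965·0.04167·ln(3.943×10^-4) = 0.3152 m³/s
Check: V = 2.14 m/s, Re = 3.83×10^5, f = 0.02170, h_f = 4.10 m ≈ 4.07 m ✓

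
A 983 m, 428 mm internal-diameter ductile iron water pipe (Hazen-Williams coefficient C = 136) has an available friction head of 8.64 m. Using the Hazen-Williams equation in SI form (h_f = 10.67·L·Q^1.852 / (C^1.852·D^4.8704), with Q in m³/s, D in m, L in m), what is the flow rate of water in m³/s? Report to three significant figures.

Q ≈ 0.315 m³/s

Rearranging: Q = [h_f·C^1.852·D^4.8704 / (10.67·L)]^(1/1.852)
Q = [8.64·136^1.852·0.428^4.8704 / (10.67·983)]^0.540 = 0.3155 m³/s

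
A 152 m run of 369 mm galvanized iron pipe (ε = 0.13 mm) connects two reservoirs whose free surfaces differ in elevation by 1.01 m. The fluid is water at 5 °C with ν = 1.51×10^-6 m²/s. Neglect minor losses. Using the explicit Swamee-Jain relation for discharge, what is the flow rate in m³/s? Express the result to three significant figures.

Swamee-Jain (Type II): Q = -0.965·√(gD⁵h_f/L)·ln[ε/(3.7D) + √(3.17ν²L/(gD³h_f))]
√(gD⁵h_f/L) = √(9.81·0.369⁵·1.01/152) = 0.02112
ε/(3.7D) = 9.52×10^-5; √(3.17ν²L/(gD³h_f)) = 4.70×10^-5
Q = -0.965·0.02112·ln(1.422×10^-4) = 0.1805 m³/s
Check: V = 1.69 m/s, Re = 4.13×10^5, f = 0.01699, h_f = 1.02 m ≈ 1.01 m ✓

Q ≈ 0.181 m³/s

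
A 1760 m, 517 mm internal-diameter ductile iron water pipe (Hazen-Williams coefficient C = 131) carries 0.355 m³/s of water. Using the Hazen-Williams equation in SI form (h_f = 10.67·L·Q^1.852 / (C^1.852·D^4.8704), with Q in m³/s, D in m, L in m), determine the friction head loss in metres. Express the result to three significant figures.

h_f ≈ 8.22 m

h_f = 10.67·1760·0.355^1.852 / (131^1.852·0.517^4.8704) = 8.221 m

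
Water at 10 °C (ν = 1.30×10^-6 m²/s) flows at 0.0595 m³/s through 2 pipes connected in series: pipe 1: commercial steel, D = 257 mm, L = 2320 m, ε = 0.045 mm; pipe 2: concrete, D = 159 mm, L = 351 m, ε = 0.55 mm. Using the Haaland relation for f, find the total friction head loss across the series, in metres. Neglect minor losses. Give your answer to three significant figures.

Pipe 1: V = 1.147 m/s, Re = 2.27×10^5, ε/D = 1.75×10^-4, f = 0.01643, h_1 = f(L/D)V²/2g = 9.942 m
Pipe 2: V = 2.997 m/s, Re = 3.67×10^5, ε/D = 0.00346, f = 0.02760, h_2 = f(L/D)V²/2g = 27.89 m
Series → Q common, losses add: H = Σh = 37.83 m

H ≈ 37.8 m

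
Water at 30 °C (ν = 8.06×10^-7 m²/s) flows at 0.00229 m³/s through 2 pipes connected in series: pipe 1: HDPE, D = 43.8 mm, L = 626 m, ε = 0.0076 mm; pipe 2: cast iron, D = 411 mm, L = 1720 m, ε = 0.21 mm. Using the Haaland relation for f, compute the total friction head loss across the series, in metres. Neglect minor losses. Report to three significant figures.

H ≈ 32.4 m

Pipe 1: V = 1.520 m/s, Re = 8.26×10^4, ε/D = 1.74×10^-4, f = 0.01926, h_1 = f(L/D)V²/2g = 32.40 m
Pipe 2: V = 0.01726 m/s, Re = 8800, ε/D = 5.11×10^-4, f = 0.03258, h_2 = f(L/D)V²/2g = 0.002070 m
Series → Q common, losses add: H = Σh = 32.40 m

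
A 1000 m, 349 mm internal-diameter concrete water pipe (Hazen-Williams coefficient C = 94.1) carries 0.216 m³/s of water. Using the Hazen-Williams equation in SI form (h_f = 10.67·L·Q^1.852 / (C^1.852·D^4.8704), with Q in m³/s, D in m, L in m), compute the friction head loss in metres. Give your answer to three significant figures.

h_f = 10.67·1000·0.216^1.852 / (94.1^1.852·0.349^4.8704) = 23.29 m

h_f ≈ 23.3 m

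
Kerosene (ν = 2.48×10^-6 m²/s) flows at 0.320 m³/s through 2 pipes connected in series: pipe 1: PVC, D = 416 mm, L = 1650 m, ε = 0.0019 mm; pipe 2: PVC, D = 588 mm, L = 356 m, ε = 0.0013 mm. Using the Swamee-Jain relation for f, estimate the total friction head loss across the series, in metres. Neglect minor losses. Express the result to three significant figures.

H ≈ 16.0 m

Pipe 1: V = 2.354 m/s, Re = 3.95×10^5, ε/D = 4.57×10^-6, f = 0.01372, h_1 = f(L/D)V²/2g = 15.38 m
Pipe 2: V = 1.178 m/s, Re = 2.79×10^5, ε/D = 2.21×10^-6, f = 0.01459, h_2 = f(L/D)V²/2g = 0.6253 m
Series → Q common, losses add: H = Σh = 16.01 m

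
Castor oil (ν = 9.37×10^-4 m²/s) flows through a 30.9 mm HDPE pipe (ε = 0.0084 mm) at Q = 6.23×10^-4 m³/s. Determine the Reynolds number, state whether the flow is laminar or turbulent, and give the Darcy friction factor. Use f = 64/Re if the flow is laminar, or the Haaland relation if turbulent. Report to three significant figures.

V = 4Q/(πD²) = 0.8308 m/s
Re = VD/ν = 0.8308·0.0309/9.37×10^-4 = 27.4
Re < 2300 → laminar → f = 64/Re = 2.336

Re ≈ 27.4; laminar; f = 64/Re ≈ 2.34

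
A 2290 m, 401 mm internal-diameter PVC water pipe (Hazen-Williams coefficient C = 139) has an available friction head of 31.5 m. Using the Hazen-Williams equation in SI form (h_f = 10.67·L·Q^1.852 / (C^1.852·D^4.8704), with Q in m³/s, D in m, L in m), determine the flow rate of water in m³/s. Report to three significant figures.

Q ≈ 0.346 m³/s

Rearranging: Q = [h_f·C^1.852·D^4.8704 / (10.67·L)]^(1/1.852)
Q = [31.5·139^1.852·0.401^4.8704 / (10.67·2290)]^0.540 = 0.3460 m³/s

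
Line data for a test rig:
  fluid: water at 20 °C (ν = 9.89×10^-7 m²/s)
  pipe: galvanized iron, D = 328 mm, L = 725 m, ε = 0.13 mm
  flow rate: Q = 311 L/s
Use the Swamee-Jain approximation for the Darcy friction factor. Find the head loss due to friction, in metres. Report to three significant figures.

h_f ≈ 25.1 m

V = 4Q/(πD²) = 4·0.311/(π·0.328²) = 3.681 m/s
Re = VD/ν = 3.681·0.328/9.89×10^-7 = 1.22×10^6 → turbulent
ε/D = 0.13/328 = 3.96×10^-4
Swamee-Jain: f = 0.01645
h_f = f(L/D)V²/(2g) = 0.01645·(725/0.328)·3.681²/(2·9.81) = 25.10 m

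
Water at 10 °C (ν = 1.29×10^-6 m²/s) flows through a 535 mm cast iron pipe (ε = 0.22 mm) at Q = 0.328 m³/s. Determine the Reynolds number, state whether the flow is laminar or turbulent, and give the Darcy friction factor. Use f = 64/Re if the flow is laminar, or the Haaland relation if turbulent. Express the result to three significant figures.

V = 4Q/(πD²) = 1.459 m/s
Re = VD/ν = 1.459·0.535/1.29×10^-6 = 6.05×10^5
Re > 4000 → turbulent; ε/D = 4.11×10^-4
Haaland: f = 0.01683

Re ≈ 6.05×10^5; turbulent; f ≈ 0.0168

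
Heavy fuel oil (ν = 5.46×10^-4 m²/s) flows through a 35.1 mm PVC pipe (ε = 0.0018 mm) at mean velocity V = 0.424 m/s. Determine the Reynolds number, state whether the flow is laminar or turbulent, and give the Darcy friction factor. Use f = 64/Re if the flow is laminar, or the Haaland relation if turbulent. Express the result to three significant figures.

Re = VD/ν = 0.4240·0.0351/5.46×10^-4 = 27.3
Re < 2300 → laminar → f = 64/Re = 2.348

Re ≈ 27.3; laminar; f = 64/Re ≈ 2.35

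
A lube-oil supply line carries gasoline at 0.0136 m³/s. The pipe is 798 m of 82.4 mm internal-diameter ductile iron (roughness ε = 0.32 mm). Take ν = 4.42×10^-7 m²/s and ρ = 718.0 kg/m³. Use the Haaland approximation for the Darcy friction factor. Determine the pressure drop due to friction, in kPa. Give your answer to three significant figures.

V = 4Q/(πD²) = 4·0.0136/(π·0.0824²) = 2.550 m/s
Re = VD/ν = 2.550·0.0824/4.42×10^-7 = 4.75×10^5 → turbulent
ε/D = 0.32/82.4 = 0.00388
Haaland: f = 0.02844
h_f = f(L/D)V²/(2g) = 0.02844·(798/0.0824)·2.550²/(2·9.81) = 91.32 m
Δp = ρg·h_f = 718.0·9.81·91.32 = 643.2 kPa

Δp ≈ 643 kPa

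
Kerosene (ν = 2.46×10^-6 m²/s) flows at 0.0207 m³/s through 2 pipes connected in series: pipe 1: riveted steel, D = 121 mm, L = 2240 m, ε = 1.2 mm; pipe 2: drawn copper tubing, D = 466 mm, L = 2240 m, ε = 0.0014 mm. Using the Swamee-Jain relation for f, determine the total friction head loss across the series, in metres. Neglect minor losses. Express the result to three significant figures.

Pipe 1: V = 1.800 m/s, Re = 8.85×10^4, ε/D = 0.00992, f = 0.03874, h_1 = f(L/D)V²/2g = 118.5 m
Pipe 2: V = 0.1214 m/s, Re = 2.30×10^4, ε/D = 3.00×10^-6, f = 0.02494, h_2 = f(L/D)V²/2g = 0.09001 m
Series → Q common, losses add: H = Σh = 118.6 m

H ≈ 119 m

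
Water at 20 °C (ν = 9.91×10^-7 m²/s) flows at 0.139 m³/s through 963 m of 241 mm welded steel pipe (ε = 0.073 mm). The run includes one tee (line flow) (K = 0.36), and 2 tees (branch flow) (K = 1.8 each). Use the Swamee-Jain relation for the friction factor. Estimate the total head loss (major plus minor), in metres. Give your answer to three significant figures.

V = 4Q/(πD²) = 3.047 m/s; V²/2g = 0.4732 m
Re = 7.41×10^5, ε/D = 3.03×10^-4 → f = 0.01601 (Swamee-Jain)
Major: h_f = f(L/D)·V²/2g = 0.01601·3996·0.4732 = 30.28 m
Minor: ΣK = 3.96; h_m = ΣK·V²/2g = 1.874 m
Total H_L = 30.28 + 1.874 = 32.15 m

H_L ≈ 32.1 m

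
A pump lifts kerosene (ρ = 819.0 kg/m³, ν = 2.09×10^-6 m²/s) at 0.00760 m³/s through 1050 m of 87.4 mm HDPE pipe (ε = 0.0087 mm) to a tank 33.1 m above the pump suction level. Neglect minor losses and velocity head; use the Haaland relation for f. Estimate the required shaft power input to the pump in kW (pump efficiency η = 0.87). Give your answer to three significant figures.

P_shaft ≈ 3.75 kW

V = 4Q/(πD²) = 1.267 m/s; Re = 5.30×10^4; ε/D = 9.95×10^-5; f = 0.02074
h_f = f(L/D)V²/2g = 20.38 m
Total head H = z + h_f = 33.1 + 20.38 = 53.48 m
P_hyd = ρgQH = 819.0·9.81·0.00760·53.48 = 3.265 kW
P_shaft = P_hyd/η = 3.265/0.87 = 3.753 kW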